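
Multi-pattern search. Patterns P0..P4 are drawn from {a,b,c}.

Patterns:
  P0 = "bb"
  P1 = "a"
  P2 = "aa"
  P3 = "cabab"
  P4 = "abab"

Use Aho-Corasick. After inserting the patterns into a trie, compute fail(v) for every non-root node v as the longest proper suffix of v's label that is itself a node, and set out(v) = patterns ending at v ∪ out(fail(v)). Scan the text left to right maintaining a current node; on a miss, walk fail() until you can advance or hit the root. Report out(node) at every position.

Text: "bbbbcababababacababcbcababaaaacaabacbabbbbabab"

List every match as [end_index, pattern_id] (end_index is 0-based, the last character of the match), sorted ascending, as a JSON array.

Build:
Trie nodes:
  0='ε' goto a→3 b→1 c→5
  1='b' goto b→2
  2='bb' goto ·  [P0 ends]
  3='a' goto a→4 b→10  [P1 ends]
  4='aa' goto ·  [P2 ends]
  5='c' goto a→6
  6='ca' goto b→7
  7='cab' goto a→8
  8='caba' goto b→9
  9='cabab' goto ·  [P3 ends]
  10='ab' goto a→11
  11='aba' goto b→12
  12='abab' goto ·  [P4 ends]

BFS fail/out derivation:
  fail(1) 'b': from fail(0)=0 chase 'b': 0 ⇒ 0;  out=∅∪out(0)=∅
  fail(3) 'a': from fail(0)=0 chase 'a': 0 ⇒ 0;  out={1}∪out(0)={1}
  fail(5) 'c': from fail(0)=0 chase 'c': 0 ⇒ 0;  out=∅∪out(0)=∅
  fail(2) 'bb': from fail(1)=0 chase 'b': 0 ⇒ 1;  out={0}∪out(1)={0}
  fail(4) 'aa': from fail(3)=0 chase 'a': 0 ⇒ 3;  out={2}∪out(3)={1,2}
  fail(6) 'ca': from fail(5)=0 chase 'a': 0 ⇒ 3;  out=∅∪out(3)={1}
  fail(10) 'ab': from fail(3)=0 chase 'b': 0 ⇒ 1;  out=∅∪out(1)=∅
  fail(7) 'cab': from fail(6)=3 chase 'b': 3 ⇒ 10;  out=∅∪out(10)=∅
  fail(11) 'aba': from fail(10)=1 chase 'a': 1→0 ⇒ 3;  out=∅∪out(3)={1}
  fail(8) 'caba': from fail(7)=10 chase 'a': 10 ⇒ 11;  out=∅∪out(11)={1}
  fail(12) 'abab': from fail(11)=3 chase 'b': 3 ⇒ 10;  out={4}∪out(10)={4}
  fail(9) 'cabab': from fail(8)=11 chase 'b': 11 ⇒ 12;  out={3}∪out(12)={3,4}

Text stream:
i=0 'b': node 0→1
i=1 'b': node 1→2  ** P0@[0:1]
i=2 'b': node 2→2 ·f  ** P0@[1:2]
i=3 'b': node 2→2 ·f  ** P0@[2:3]
i=4 'c': node 2→5 ·f
i=5 'a': node 5→6  ** P1@[5:5]
i=6 'b': node 6→7
i=7 'a': node 7→8  ** P1@[7:7]
i=8 'b': node 8→9  ** P3@[4:8],P4@[5:8]
i=9 'a': node 9→11 ·f  ** P1@[9:9]
i=10 'b': node 11→12  ** P4@[7:10]
i=11 'a': node 12→11 ·f  ** P1@[11:11]
i=12 'b': node 11→12  ** P4@[9:12]
i=13 'a': node 12→11 ·f  ** P1@[13:13]
i=14 'c': node 11→5 ·f
i=15 'a': node 5→6  ** P1@[15:15]
i=16 'b': node 6→7
i=17 'a': node 7→8  ** P1@[17:17]
i=18 'b': node 8→9  ** P3@[14:18],P4@[15:18]
i=19 'c': node 9→5 ·f
i=20 'b': node 5→1 ·f
i=21 'c': node 1→5 ·f
i=22 'a': node 5→6  ** P1@[22:22]
i=23 'b': node 6→7
i=24 'a': node 7→8  ** P1@[24:24]
i=25 'b': node 8→9  ** P3@[21:25],P4@[22:25]
i=26 'a': node 9→11 ·f  ** P1@[26:26]
i=27 'a': node 11→4 ·f  ** P1@[27:27],P2@[26:27]
i=28 'a': node 4→4 ·f  ** P1@[28:28],P2@[27:28]
i=29 'a': node 4→4 ·f  ** P1@[29:29],P2@[28:29]
i=30 'c': node 4→5 ·f
i=31 'a': node 5→6  ** P1@[31:31]
i=32 'a': node 6→4 ·f  ** P1@[32:32],P2@[31:32]
i=33 'b': node 4→10 ·f
i=34 'a': node 10→11  ** P1@[34:34]
i=35 'c': node 11→5 ·f
i=36 'b': node 5→1 ·f
i=37 'a': node 1→3 ·f  ** P1@[37:37]
i=38 'b': node 3→10
i=39 'b': node 10→2 ·f  ** P0@[38:39]
i=40 'b': node 2→2 ·f  ** P0@[39:40]
i=41 'b': node 2→2 ·f  ** P0@[40:41]
i=42 'a': node 2→3 ·f  ** P1@[42:42]
i=43 'b': node 3→10
i=44 'a': node 10→11  ** P1@[44:44]
i=45 'b': node 11→12  ** P4@[42:45]

All matches (sorted): [[1,0],[2,0],[3,0],[5,1],[7,1],[8,3],[8,4],[9,1],[10,4],[11,1],[12,4],[13,1],[15,1],[17,1],[18,3],[18,4],[22,1],[24,1],[25,3],[25,4],[26,1],[27,1],[27,2],[28,1],[28,2],[29,1],[29,2],[31,1],[32,1],[32,2],[34,1],[37,1],[39,0],[40,0],[41,0],[42,1],[44,1],[45,4]]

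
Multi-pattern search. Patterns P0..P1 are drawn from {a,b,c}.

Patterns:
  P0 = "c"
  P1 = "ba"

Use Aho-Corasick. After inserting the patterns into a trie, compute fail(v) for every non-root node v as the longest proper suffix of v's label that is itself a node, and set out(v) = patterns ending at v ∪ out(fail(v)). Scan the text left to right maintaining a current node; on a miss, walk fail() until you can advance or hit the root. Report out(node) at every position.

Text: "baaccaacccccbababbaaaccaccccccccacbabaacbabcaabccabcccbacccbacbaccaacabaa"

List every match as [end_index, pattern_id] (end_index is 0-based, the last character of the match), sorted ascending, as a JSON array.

Construct AC machine:
Trie (insert patterns):
  n0 'ε': b→2 c→1
  n1 'c': ·  [P0 ends]
  n2 'b': a→3
  n3 'ba': ·  [P1 ends]

Failure links (BFS by depth):
  fail(1) 'c': from fail(0)=0 chase 'c': 0 ⇒ 0;  out={0}∪out(0)={0}
  fail(2) 'b': from fail(0)=0 chase 'b': 0 ⇒ 0;  out=∅∪out(0)=∅
  fail(3) 'ba': from fail(2)=0 chase 'a': 0 ⇒ 0;  out={1}∪out(0)={1}

Scan:
[0] read 'b'  n0⇒n2
[1] read 'a'  n2⇒n3  → match P1@[0:1]
[2] read 'a'  n3⇒n0 (fail-walked)
[3] read 'c'  n0⇒n1  → match P0@[3:3]
[4] read 'c'  n1⇒n1 (fail-walked)  → match P0@[4:4]
[5] read 'a'  n1⇒n0 (fail-walked)
[6] read 'a'  n0⇒n0
[7] read 'c'  n0⇒n1  → match P0@[7:7]
[8] read 'c'  n1⇒n1 (fail-walked)  → match P0@[8:8]
[9] read 'c'  n1⇒n1 (fail-walked)  → match P0@[9:9]
[10] read 'c'  n1⇒n1 (fail-walked)  → match P0@[10:10]
[11] read 'c'  n1⇒n1 (fail-walked)  → match P0@[11:11]
[12] read 'b'  n1⇒n2 (fail-walked)
[13] read 'a'  n2⇒n3  → match P1@[12:13]
[14] read 'b'  n3⇒n2 (fail-walked)
[15] read 'a'  n2⇒n3  → match P1@[14:15]
[16] read 'b'  n3⇒n2 (fail-walked)
[17] read 'b'  n2⇒n2 (fail-walked)
[18] read 'a'  n2⇒n3  → match P1@[17:18]
[19] read 'a'  n3⇒n0 (fail-walked)
[20] read 'a'  n0⇒n0
[21] read 'c'  n0⇒n1  → match P0@[21:21]
[22] read 'c'  n1⇒n1 (fail-walked)  → match P0@[22:22]
[23] read 'a'  n1⇒n0 (fail-walked)
[24] read 'c'  n0⇒n1  → match P0@[24:24]
[25] read 'c'  n1⇒n1 (fail-walked)  → match P0@[25:25]
[26] read 'c'  n1⇒n1 (fail-walked)  → match P0@[26:26]
[27] read 'c'  n1⇒n1 (fail-walked)  → match P0@[27:27]
[28] read 'c'  n1⇒n1 (fail-walked)  → match P0@[28:28]
[29] read 'c'  n1⇒n1 (fail-walked)  → match P0@[29:29]
[30] read 'c'  n1⇒n1 (fail-walked)  → match P0@[30:30]
[31] read 'c'  n1⇒n1 (fail-walked)  → match P0@[31:31]
[32] read 'a'  n1⇒n0 (fail-walked)
[33] read 'c'  n0⇒n1  → match P0@[33:33]
[34] read 'b'  n1⇒n2 (fail-walked)
[35] read 'a'  n2⇒n3  → match P1@[34:35]
[36] read 'b'  n3⇒n2 (fail-walked)
[37] read 'a'  n2⇒n3  → match P1@[36:37]
[38] read 'a'  n3⇒n0 (fail-walked)
[39] read 'c'  n0⇒n1  → match P0@[39:39]
[40] read 'b'  n1⇒n2 (fail-walked)
[41] read 'a'  n2⇒n3  → match P1@[40:41]
[42] read 'b'  n3⇒n2 (fail-walked)
[43] read 'c'  n2⇒n1 (fail-walked)  → match P0@[43:43]
[44] read 'a'  n1⇒n0 (fail-walked)
[45] read 'a'  n0⇒n0
[46] read 'b'  n0⇒n2
[47] read 'c'  n2⇒n1 (fail-walked)  → match P0@[47:47]
[48] read 'c'  n1⇒n1 (fail-walked)  → match P0@[48:48]
[49] read 'a'  n1⇒n0 (fail-walked)
[50] read 'b'  n0⇒n2
[51] read 'c'  n2⇒n1 (fail-walked)  → match P0@[51:51]
[52] read 'c'  n1⇒n1 (fail-walked)  → match P0@[52:52]
[53] read 'c'  n1⇒n1 (fail-walked)  → match P0@[53:53]
[54] read 'b'  n1⇒n2 (fail-walked)
[55] read 'a'  n2⇒n3  → match P1@[54:55]
[56] read 'c'  n3⇒n1 (fail-walked)  → match P0@[56:56]
[57] read 'c'  n1⇒n1 (fail-walked)  → match P0@[57:57]
[58] read 'c'  n1⇒n1 (fail-walked)  → match P0@[58:58]
[59] read 'b'  n1⇒n2 (fail-walked)
[60] read 'a'  n2⇒n3  → match P1@[59:60]
[61] read 'c'  n3⇒n1 (fail-walked)  → match P0@[61:61]
[62] read 'b'  n1⇒n2 (fail-walked)
[63] read 'a'  n2⇒n3  → match P1@[62:63]
[64] read 'c'  n3⇒n1 (fail-walked)  → match P0@[64:64]
[65] read 'c'  n1⇒n1 (fail-walked)  → match P0@[65:65]
[66] read 'a'  n1⇒n0 (fail-walked)
[67] read 'a'  n0⇒n0
[68] read 'c'  n0⇒n1  → match P0@[68:68]
[69] read 'a'  n1⇒n0 (fail-walked)
[70] read 'b'  n0⇒n2
[71] read 'a'  n2⇒n3  → match P1@[70:71]
[72] read 'a'  n3⇒n0 (fail-walked)

Result: [[1,1],[3,0],[4,0],[7,0],[8,0],[9,0],[10,0],[11,0],[13,1],[15,1],[18,1],[21,0],[22,0],[24,0],[25,0],[26,0],[27,0],[28,0],[29,0],[30,0],[31,0],[33,0],[35,1],[37,1],[39,0],[41,1],[43,0],[47,0],[48,0],[51,0],[52,0],[53,0],[55,1],[56,0],[57,0],[58,0],[60,1],[61,0],[63,1],[64,0],[65,0],[68,0],[71,1]]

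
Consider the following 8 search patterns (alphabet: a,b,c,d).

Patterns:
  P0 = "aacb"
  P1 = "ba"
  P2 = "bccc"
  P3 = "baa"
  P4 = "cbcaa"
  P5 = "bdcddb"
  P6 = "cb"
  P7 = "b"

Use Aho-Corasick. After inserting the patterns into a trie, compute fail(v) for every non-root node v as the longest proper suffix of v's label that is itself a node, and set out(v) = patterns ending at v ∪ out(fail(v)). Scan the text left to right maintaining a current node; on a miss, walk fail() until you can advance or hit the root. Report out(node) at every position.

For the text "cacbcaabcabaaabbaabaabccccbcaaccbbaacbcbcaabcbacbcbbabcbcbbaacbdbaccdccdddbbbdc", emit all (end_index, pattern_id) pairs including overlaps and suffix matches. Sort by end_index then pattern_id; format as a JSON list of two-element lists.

Build automaton:
Trie (insert patterns):
  0='ε' goto a→1 b→5 c→11
  1='a' goto a→2
  2='aa' goto c→3
  3='aac' goto b→4
  4='aacb' goto ·  [P0 ends]
  5='b' goto a→6 c→7 d→16  [P7 ends]
  6='ba' goto a→10  [P1 ends]
  7='bc' goto c→8
  8='bcc' goto c→9
  9='bccc' goto ·  [P2 ends]
  10='baa' goto ·  [P3 ends]
  11='c' goto b→12
  12='cb' goto c→13  [P6 ends]
  13='cbc' goto a→14
  14='cbca' goto a→15
  15='cbcaa' goto ·  [P4 ends]
  16='bd' goto c→17
  17='bdc' goto d→18
  18='bdcd' goto d→19
  19='bdcdd' goto b→20
  20='bdcddb' goto ·  [P5 ends]

BFS fail/out derivation:
  n1('a'): parent n0 fail=0; on 'a' 0 → fail=0;  out ∅∪∅=∅
  n5('b'): parent n0 fail=0; on 'b' 0 → fail=0;  out {7}∪∅={7}
  n11('c'): parent n0 fail=0; on 'c' 0 → fail=0;  out ∅∪∅=∅
  n2('aa'): parent n1 fail=0; on 'a' 0 → fail=1;  out ∅∪∅=∅
  n6('ba'): parent n5 fail=0; on 'a' 0 → fail=1;  out {1}∪∅={1}
  n7('bc'): parent n5 fail=0; on 'c' 0 → fail=11;  out ∅∪∅=∅
  n12('cb'): parent n11 fail=0; on 'b' 0 → fail=5;  out {6}∪{7}={6,7}
  n16('bd'): parent n5 fail=0; on 'd' 0 → fail=0;  out ∅∪∅=∅
  n3('aac'): parent n2 fail=1; on 'c' 1→0 → fail=11;  out ∅∪∅=∅
  n8('bcc'): parent n7 fail=11; on 'c' 11→0 → fail=11;  out ∅∪∅=∅
  n10('baa'): parent n6 fail=1; on 'a' 1 → fail=2;  out {3}∪∅={3}
  n13('cbc'): parent n12 fail=5; on 'c' 5 → fail=7;  out ∅∪∅=∅
  n17('bdc'): parent n16 fail=0; on 'c' 0 → fail=11;  out ∅∪∅=∅
  n4('aacb'): parent n3 fail=11; on 'b' 11 → fail=12;  out {0}∪{6,7}={0,6,7}
  n9('bccc'): parent n8 fail=11; on 'c' 11→0 → fail=11;  out {2}∪∅={2}
  n14('cbca'): parent n13 fail=7; on 'a' 7→11→0 → fail=1;  out ∅∪∅=∅
  n18('bdcd'): parent n17 fail=11; on 'd' 11→0 → fail=0;  out ∅∪∅=∅
  n15('cbcaa'): parent n14 fail=1; on 'a' 1 → fail=2;  out {4}∪∅={4}
  n19('bdcdd'): parent n18 fail=0; on 'd' 0 → fail=0;  out ∅∪∅=∅
  n20('bdcddb'): parent n19 fail=0; on 'b' 0 → fail=5;  out {5}∪{7}={5,7}

Run:
[0] read 'c'  n0⇒n11
[1] read 'a'  n11⇒n1 (via fail)
[2] read 'c'  n1⇒n11 (via fail)
[3] read 'b'  n11⇒n12  emit P6@[2:3],P7@[3:3]
[4] read 'c'  n12⇒n13
[5] read 'a'  n13⇒n14
[6] read 'a'  n14⇒n15  emit P4@[2:6]
[7] read 'b'  n15⇒n5 (via fail)  emit P7@[7:7]
[8] read 'c'  n5⇒n7
[9] read 'a'  n7⇒n1 (via fail)
[10] read 'b'  n1⇒n5 (via fail)  emit P7@[10:10]
[11] read 'a'  n5⇒n6  emit P1@[10:11]
[12] read 'a'  n6⇒n10  emit P3@[10:12]
[13] read 'a'  n10⇒n2 (via fail)
[14] read 'b'  n2⇒n5 (via fail)  emit P7@[14:14]
[15] read 'b'  n5⇒n5 (via fail)  emit P7@[15:15]
[16] read 'a'  n5⇒n6  emit P1@[15:16]
[17] read 'a'  n6⇒n10  emit P3@[15:17]
[18] read 'b'  n10⇒n5 (via fail)  emit P7@[18:18]
[19] read 'a'  n5⇒n6  emit P1@[18:19]
[20] read 'a'  n6⇒n10  emit P3@[18:20]
[21] read 'b'  n10⇒n5 (via fail)  emit P7@[21:21]
[22] read 'c'  n5⇒n7
[23] read 'c'  n7⇒n8
[24] read 'c'  n8⇒n9  emit P2@[21:24]
[25] read 'c'  n9⇒n11 (via fail)
[26] read 'b'  n11⇒n12  emit P6@[25:26],P7@[26:26]
[27] read 'c'  n12⇒n13
[28] read 'a'  n13⇒n14
[29] read 'a'  n14⇒n15  emit P4@[25:29]
[30] read 'c'  n15⇒n3 (via fail)
[31] read 'c'  n3⇒n11 (via fail)
[32] read 'b'  n11⇒n12  emit P6@[31:32],P7@[32:32]
[33] read 'b'  n12⇒n5 (via fail)  emit P7@[33:33]
[34] read 'a'  n5⇒n6  emit P1@[33:34]
[35] read 'a'  n6⇒n10  emit P3@[33:35]
[36] read 'c'  n10⇒n3 (via fail)
[37] read 'b'  n3⇒n4  emit P0@[34:37],P6@[36:37],P7@[37:37]
[38] read 'c'  n4⇒n13 (via fail)
[39] read 'b'  n13⇒n12 (via fail)  emit P6@[38:39],P7@[39:39]
[40] read 'c'  n12⇒n13
[41] read 'a'  n13⇒n14
[42] read 'a'  n14⇒n15  emit P4@[38:42]
[43] read 'b'  n15⇒n5 (via fail)  emit P7@[43:43]
[44] read 'c'  n5⇒n7
[45] read 'b'  n7⇒n12 (via fail)  emit P6@[44:45],P7@[45:45]
[46] read 'a'  n12⇒n6 (via fail)  emit P1@[45:46]
[47] read 'c'  n6⇒n11 (via fail)
[48] read 'b'  n11⇒n12  emit P6@[47:48],P7@[48:48]
[49] read 'c'  n12⇒n13
[50] read 'b'  n13⇒n12 (via fail)  emit P6@[49:50],P7@[50:50]
[51] read 'b'  n12⇒n5 (via fail)  emit P7@[51:51]
[52] read 'a'  n5⇒n6  emit P1@[51:52]
[53] read 'b'  n6⇒n5 (via fail)  emit P7@[53:53]
[54] read 'c'  n5⇒n7
[55] read 'b'  n7⇒n12 (via fail)  emit P6@[54:55],P7@[55:55]
[56] read 'c'  n12⇒n13
[57] read 'b'  n13⇒n12 (via fail)  emit P6@[56:57],P7@[57:57]
[58] read 'b'  n12⇒n5 (via fail)  emit P7@[58:58]
[59] read 'a'  n5⇒n6  emit P1@[58:59]
[60] read 'a'  n6⇒n10  emit P3@[58:60]
[61] read 'c'  n10⇒n3 (via fail)
[62] read 'b'  n3⇒n4  emit P0@[59:62],P6@[61:62],P7@[62:62]
[63] read 'd'  n4⇒n16 (via fail)
[64] read 'b'  n16⇒n5 (via fail)  emit P7@[64:64]
[65] read 'a'  n5⇒n6  emit P1@[64:65]
[66] read 'c'  n6⇒n11 (via fail)
[67] read 'c'  n11⇒n11 (via fail)
[68] read 'd'  n11⇒n0 (via fail)
[69] read 'c'  n0⇒n11
[70] read 'c'  n11⇒n11 (via fail)
[71] read 'd'  n11⇒n0 (via fail)
[72] read 'd'  n0⇒n0
[73] read 'd'  n0⇒n0
[74] read 'b'  n0⇒n5  emit P7@[74:74]
[75] read 'b'  n5⇒n5 (via fail)  emit P7@[75:75]
[76] read 'b'  n5⇒n5 (via fail)  emit P7@[76:76]
[77] read 'd'  n5⇒n16
[78] read 'c'  n16⇒n17

Matches: [[3,6],[3,7],[6,4],[7,7],[10,7],[11,1],[12,3],[14,7],[15,7],[16,1],[17,3],[18,7],[19,1],[20,3],[21,7],[24,2],[26,6],[26,7],[29,4],[32,6],[32,7],[33,7],[34,1],[35,3],[37,0],[37,6],[37,7],[39,6],[39,7],[42,4],[43,7],[45,6],[45,7],[46,1],[48,6],[48,7],[50,6],[50,7],[51,7],[52,1],[53,7],[55,6],[55,7],[57,6],[57,7],[58,7],[59,1],[60,3],[62,0],[62,6],[62,7],[64,7],[65,1],[74,7],[75,7],[76,7]]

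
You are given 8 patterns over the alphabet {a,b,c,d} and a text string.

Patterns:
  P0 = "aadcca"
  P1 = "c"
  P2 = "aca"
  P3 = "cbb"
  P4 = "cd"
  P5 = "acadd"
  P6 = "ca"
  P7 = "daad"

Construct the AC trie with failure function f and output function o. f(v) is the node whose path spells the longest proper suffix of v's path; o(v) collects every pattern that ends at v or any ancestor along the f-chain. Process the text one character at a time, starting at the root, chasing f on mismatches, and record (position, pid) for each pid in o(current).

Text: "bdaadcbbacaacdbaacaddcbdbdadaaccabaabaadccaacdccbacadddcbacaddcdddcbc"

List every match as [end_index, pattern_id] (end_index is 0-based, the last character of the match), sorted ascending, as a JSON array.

Construct AC machine:
Trie (insert patterns):
  n0 'ε': a→1 c→7 d→16
  n1 'a': a→2 c→8
  n2 'aa': d→3
  n3 'aad': c→4
  n4 'aadc': c→5
  n5 'aadcc': a→6
  n6 'aadcca': ·  ←P0
  n7 'c': a→15 b→10 d→12  ←P1
  n8 'ac': a→9
  n9 'aca': d→13  ←P2
  n10 'cb': b→11
  n11 'cbb': ·  ←P3
  n12 'cd': ·  ←P4
  n13 'acad': d→14
  n14 'acadd': ·  ←P5
  n15 'ca': ·  ←P6
  n16 'd': a→17
  n17 'da': a→18
  n18 'daa': d→19
  n19 'daad': ·  ←P7

BFS fail/out derivation:
  n1('a'): parent n0 fail=0; on 'a' 0 → fail=0;  out ∅∪∅=∅
  n7('c'): parent n0 fail=0; on 'c' 0 → fail=0;  out {1}∪∅={1}
  n16('d'): parent n0 fail=0; on 'd' 0 → fail=0;  out ∅∪∅=∅
  n2('aa'): parent n1 fail=0; on 'a' 0 → fail=1;  out ∅∪∅=∅
  n8('ac'): parent n1 fail=0; on 'c' 0 → fail=7;  out ∅∪{1}={1}
  n10('cb'): parent n7 fail=0; on 'b' 0 → fail=0;  out ∅∪∅=∅
  n12('cd'): parent n7 fail=0; on 'd' 0 → fail=16;  out {4}∪∅={4}
  n15('ca'): parent n7 fail=0; on 'a' 0 → fail=1;  out {6}∪∅={6}
  n17('da'): parent n16 fail=0; on 'a' 0 → fail=1;  out ∅∪∅=∅
  n3('aad'): parent n2 fail=1; on 'd' 1→0 → fail=16;  out ∅∪∅=∅
  n9('aca'): parent n8 fail=7; on 'a' 7 → fail=15;  out {2}∪{6}={2,6}
  n11('cbb'): parent n10 fail=0; on 'b' 0 → fail=0;  out {3}∪∅={3}
  n18('daa'): parent n17 fail=1; on 'a' 1 → fail=2;  out ∅∪∅=∅
  n4('aadc'): parent n3 fail=16; on 'c' 16→0 → fail=7;  out ∅∪{1}={1}
  n13('acad'): parent n9 fail=15; on 'd' 15→1→0 → fail=16;  out ∅∪∅=∅
  n19('daad'): parent n18 fail=2; on 'd' 2 → fail=3;  out {7}∪∅={7}
  n5('aadcc'): parent n4 fail=7; on 'c' 7→0 → fail=7;  out ∅∪{1}={1}
  n14('acadd'): parent n13 fail=16; on 'd' 16→0 → fail=16;  out {5}∪∅={5}
  n6('aadcca'): parent n5 fail=7; on 'a' 7 → fail=15;  out {0}∪{6}={0,6}

Run:
i=0 'b': node 0→0
i=1 'd': node 0→16
i=2 'a': node 16→17
i=3 'a': node 17→18
i=4 'd': node 18→19  → match P7@[1:4]
i=5 'c': node 19→4 (fail-walked)  → match P1@[5:5]
i=6 'b': node 4→10 (fail-walked)
i=7 'b': node 10→11  → match P3@[5:7]
i=8 'a': node 11→1 (fail-walked)
i=9 'c': node 1→8  → match P1@[9:9]
i=10 'a': node 8→9  → match P2@[8:10],P6@[9:10]
i=11 'a': node 9→2 (fail-walked)
i=12 'c': node 2→8 (fail-walked)  → match P1@[12:12]
i=13 'd': node 8→12 (fail-walked)  → match P4@[12:13]
i=14 'b': node 12→0 (fail-walked)
i=15 'a': node 0→1
i=16 'a': node 1→2
i=17 'c': node 2→8 (fail-walked)  → match P1@[17:17]
i=18 'a': node 8→9  → match P2@[16:18],P6@[17:18]
i=19 'd': node 9→13
i=20 'd': node 13→14  → match P5@[16:20]
i=21 'c': node 14→7 (fail-walked)  → match P1@[21:21]
i=22 'b': node 7→10
i=23 'd': node 10→16 (fail-walked)
i=24 'b': node 16→0 (fail-walked)
i=25 'd': node 0→16
i=26 'a': node 16→17
i=27 'd': node 17→16 (fail-walked)
i=28 'a': node 16→17
i=29 'a': node 17→18
i=30 'c': node 18→8 (fail-walked)  → match P1@[30:30]
i=31 'c': node 8→7 (fail-walked)  → match P1@[31:31]
i=32 'a': node 7→15  → match P6@[31:32]
i=33 'b': node 15→0 (fail-walked)
i=34 'a': node 0→1
i=35 'a': node 1→2
i=36 'b': node 2→0 (fail-walked)
i=37 'a': node 0→1
i=38 'a': node 1→2
i=39 'd': node 2→3
i=40 'c': node 3→4  → match P1@[40:40]
i=41 'c': node 4→5  → match P1@[41:41]
i=42 'a': node 5→6  → match P0@[37:42],P6@[41:42]
i=43 'a': node 6→2 (fail-walked)
i=44 'c': node 2→8 (fail-walked)  → match P1@[44:44]
i=45 'd': node 8→12 (fail-walked)  → match P4@[44:45]
i=46 'c': node 12→7 (fail-walked)  → match P1@[46:46]
i=47 'c': node 7→7 (fail-walked)  → match P1@[47:47]
i=48 'b': node 7→10
i=49 'a': node 10→1 (fail-walked)
i=50 'c': node 1→8  → match P1@[50:50]
i=51 'a': node 8→9  → match P2@[49:51],P6@[50:51]
i=52 'd': node 9→13
i=53 'd': node 13→14  → match P5@[49:53]
i=54 'd': node 14→16 (fail-walked)
i=55 'c': node 16→7 (fail-walked)  → match P1@[55:55]
i=56 'b': node 7→10
i=57 'a': node 10→1 (fail-walked)
i=58 'c': node 1→8  → match P1@[58:58]
i=59 'a': node 8→9  → match P2@[57:59],P6@[58:59]
i=60 'd': node 9→13
i=61 'd': node 13→14  → match P5@[57:61]
i=62 'c': node 14→7 (fail-walked)  → match P1@[62:62]
i=63 'd': node 7→12  → match P4@[62:63]
i=64 'd': node 12→16 (fail-walked)
i=65 'd': node 16→16 (fail-walked)
i=66 'c': node 16→7 (fail-walked)  → match P1@[66:66]
i=67 'b': node 7→10
i=68 'c': node 10→7 (fail-walked)  → match P1@[68:68]

Matches: [[4,7],[5,1],[7,3],[9,1],[10,2],[10,6],[12,1],[13,4],[17,1],[18,2],[18,6],[20,5],[21,1],[30,1],[31,1],[32,6],[40,1],[41,1],[42,0],[42,6],[44,1],[45,4],[46,1],[47,1],[50,1],[51,2],[51,6],[53,5],[55,1],[58,1],[59,2],[59,6],[61,5],[62,1],[63,4],[66,1],[68,1]]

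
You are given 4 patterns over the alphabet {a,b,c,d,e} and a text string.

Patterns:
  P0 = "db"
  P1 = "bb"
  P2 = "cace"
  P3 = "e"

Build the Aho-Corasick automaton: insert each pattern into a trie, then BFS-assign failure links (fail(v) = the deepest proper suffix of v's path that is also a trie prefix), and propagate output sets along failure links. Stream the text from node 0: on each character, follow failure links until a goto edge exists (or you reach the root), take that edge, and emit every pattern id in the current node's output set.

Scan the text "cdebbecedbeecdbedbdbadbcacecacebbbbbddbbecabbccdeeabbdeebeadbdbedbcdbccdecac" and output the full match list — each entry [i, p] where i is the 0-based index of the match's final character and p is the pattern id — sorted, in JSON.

Build automaton:
Trie nodes:
  0='ε' goto b→3 c→5 d→1 e→9
  1='d' goto b→2
  2='db' goto ·  [P0 ends]
  3='b' goto b→4
  4='bb' goto ·  [P1 ends]
  5='c' goto a→6
  6='ca' goto c→7
  7='cac' goto e→8
  8='cace' goto ·  [P2 ends]
  9='e' goto ·  [P3 ends]

BFS fail/out derivation:
  n1('d'): parent n0 fail=0; on 'd' 0 → fail=0;  out ∅∪∅=∅
  n3('b'): parent n0 fail=0; on 'b' 0 → fail=0;  out ∅∪∅=∅
  n5('c'): parent n0 fail=0; on 'c' 0 → fail=0;  out ∅∪∅=∅
  n9('e'): parent n0 fail=0; on 'e' 0 → fail=0;  out {3}∪∅={3}
  n2('db'): parent n1 fail=0; on 'b' 0 → fail=3;  out {0}∪∅={0}
  n4('bb'): parent n3 fail=0; on 'b' 0 → fail=3;  out {1}∪∅={1}
  n6('ca'): parent n5 fail=0; on 'a' 0 → fail=0;  out ∅∪∅=∅
  n7('cac'): parent n6 fail=0; on 'c' 0 → fail=5;  out ∅∪∅=∅
  n8('cace'): parent n7 fail=5; on 'e' 5→0 → fail=9;  out {2}∪{3}={2,3}

Text stream:
[0] read 'c'  n0⇒n5
[1] read 'd'  n5⇒n1 (via fail)
[2] read 'e'  n1⇒n9 (via fail)  ** P3@[2:2]
[3] read 'b'  n9⇒n3 (via fail)
[4] read 'b'  n3⇒n4  ** P1@[3:4]
[5] read 'e'  n4⇒n9 (via fail)  ** P3@[5:5]
[6] read 'c'  n9⇒n5 (via fail)
[7] read 'e'  n5⇒n9 (via fail)  ** P3@[7:7]
[8] read 'd'  n9⇒n1 (via fail)
[9] read 'b'  n1⇒n2  ** P0@[8:9]
[10] read 'e'  n2⇒n9 (via fail)  ** P3@[10:10]
[11] read 'e'  n9⇒n9 (via fail)  ** P3@[11:11]
[12] read 'c'  n9⇒n5 (via fail)
[13] read 'd'  n5⇒n1 (via fail)
[14] read 'b'  n1⇒n2  ** P0@[13:14]
[15] read 'e'  n2⇒n9 (via fail)  ** P3@[15:15]
[16] read 'd'  n9⇒n1 (via fail)
[17] read 'b'  n1⇒n2  ** P0@[16:17]
[18] read 'd'  n2⇒n1 (via fail)
[19] read 'b'  n1⇒n2  ** P0@[18:19]
[20] read 'a'  n2⇒n0 (via fail)
[21] read 'd'  n0⇒n1
[22] read 'b'  n1⇒n2  ** P0@[21:22]
[23] read 'c'  n2⇒n5 (via fail)
[24] read 'a'  n5⇒n6
[25] read 'c'  n6⇒n7
[26] read 'e'  n7⇒n8  ** P2@[23:26],P3@[26:26]
[27] read 'c'  n8⇒n5 (via fail)
[28] read 'a'  n5⇒n6
[29] read 'c'  n6⇒n7
[30] read 'e'  n7⇒n8  ** P2@[27:30],P3@[30:30]
[31] read 'b'  n8⇒n3 (via fail)
[32] read 'b'  n3⇒n4  ** P1@[31:32]
[33] read 'b'  n4⇒n4 (via fail)  ** P1@[32:33]
[34] read 'b'  n4⇒n4 (via fail)  ** P1@[33:34]
[35] read 'b'  n4⇒n4 (via fail)  ** P1@[34:35]
[36] read 'd'  n4⇒n1 (via fail)
[37] read 'd'  n1⇒n1 (via fail)
[38] read 'b'  n1⇒n2  ** P0@[37:38]
[39] read 'b'  n2⇒n4 (via fail)  ** P1@[38:39]
[40] read 'e'  n4⇒n9 (via fail)  ** P3@[40:40]
[41] read 'c'  n9⇒n5 (via fail)
[42] read 'a'  n5⇒n6
[43] read 'b'  n6⇒n3 (via fail)
[44] read 'b'  n3⇒n4  ** P1@[43:44]
[45] read 'c'  n4⇒n5 (via fail)
[46] read 'c'  n5⇒n5 (via fail)
[47] read 'd'  n5⇒n1 (via fail)
[48] read 'e'  n1⇒n9 (via fail)  ** P3@[48:48]
[49] read 'e'  n9⇒n9 (via fail)  ** P3@[49:49]
[50] read 'a'  n9⇒n0 (via fail)
[51] read 'b'  n0⇒n3
[52] read 'b'  n3⇒n4  ** P1@[51:52]
[53] read 'd'  n4⇒n1 (via fail)
[54] read 'e'  n1⇒n9 (via fail)  ** P3@[54:54]
[55] read 'e'  n9⇒n9 (via fail)  ** P3@[55:55]
[56] read 'b'  n9⇒n3 (via fail)
[57] read 'e'  n3⇒n9 (via fail)  ** P3@[57:57]
[58] read 'a'  n9⇒n0 (via fail)
[59] read 'd'  n0⇒n1
[60] read 'b'  n1⇒n2  ** P0@[59:60]
[61] read 'd'  n2⇒n1 (via fail)
[62] read 'b'  n1⇒n2  ** P0@[61:62]
[63] read 'e'  n2⇒n9 (via fail)  ** P3@[63:63]
[64] read 'd'  n9⇒n1 (via fail)
[65] read 'b'  n1⇒n2  ** P0@[64:65]
[66] read 'c'  n2⇒n5 (via fail)
[67] read 'd'  n5⇒n1 (via fail)
[68] read 'b'  n1⇒n2  ** P0@[67:68]
[69] read 'c'  n2⇒n5 (via fail)
[70] read 'c'  n5⇒n5 (via fail)
[71] read 'd'  n5⇒n1 (via fail)
[72] read 'e'  n1⇒n9 (via fail)  ** P3@[72:72]
[73] read 'c'  n9⇒n5 (via fail)
[74] read 'a'  n5⇒n6
[75] read 'c'  n6⇒n7

Result: [[2,3],[4,1],[5,3],[7,3],[9,0],[10,3],[11,3],[14,0],[15,3],[17,0],[19,0],[22,0],[26,2],[26,3],[30,2],[30,3],[32,1],[33,1],[34,1],[35,1],[38,0],[39,1],[40,3],[44,1],[48,3],[49,3],[52,1],[54,3],[55,3],[57,3],[60,0],[62,0],[63,3],[65,0],[68,0],[72,3]]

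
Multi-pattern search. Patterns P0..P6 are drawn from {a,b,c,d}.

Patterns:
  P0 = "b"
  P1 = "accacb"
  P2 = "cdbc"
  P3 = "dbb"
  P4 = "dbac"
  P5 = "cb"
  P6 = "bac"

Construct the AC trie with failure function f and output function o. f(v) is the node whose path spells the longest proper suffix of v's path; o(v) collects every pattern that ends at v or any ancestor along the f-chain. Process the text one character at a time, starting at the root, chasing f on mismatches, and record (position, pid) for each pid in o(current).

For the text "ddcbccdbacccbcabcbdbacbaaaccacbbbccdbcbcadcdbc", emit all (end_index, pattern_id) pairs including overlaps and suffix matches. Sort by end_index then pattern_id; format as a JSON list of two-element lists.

Build:
Trie nodes:
  n0 'ε': a→2 b→1 c→8 d→12
  n1 'b': a→18  ←P0
  n2 'a': c→3
  n3 'ac': c→4
  n4 'acc': a→5
  n5 'acca': c→6
  n6 'accac': b→7
  n7 'accacb': ·  ←P1
  n8 'c': b→17 d→9
  n9 'cd': b→10
  n10 'cdb': c→11
  n11 'cdbc': ·  ←P2
  n12 'd': b→13
  n13 'db': a→15 b→14
  n14 'dbb': ·  ←P3
  n15 'dba': c→16
  n16 'dbac': ·  ←P4
  n17 'cb': ·  ←P5
  n18 'ba': c→19
  n19 'bac': ·  ←P6

BFS fail/out derivation:
  n1('b'): parent n0 fail=0; on 'b' 0 → fail=0;  out {0}∪∅={0}
  n2('a'): parent n0 fail=0; on 'a' 0 → fail=0;  out ∅∪∅=∅
  n8('c'): parent n0 fail=0; on 'c' 0 → fail=0;  out ∅∪∅=∅
  n12('d'): parent n0 fail=0; on 'd' 0 → fail=0;  out ∅∪∅=∅
  n3('ac'): parent n2 fail=0; on 'c' 0 → fail=8;  out ∅∪∅=∅
  n9('cd'): parent n8 fail=0; on 'd' 0 → fail=12;  out ∅∪∅=∅
  n13('db'): parent n12 fail=0; on 'b' 0 → fail=1;  out ∅∪{0}={0}
  n17('cb'): parent n8 fail=0; on 'b' 0 → fail=1;  out {5}∪{0}={0,5}
  n18('ba'): parent n1 fail=0; on 'a' 0 → fail=2;  out ∅∪∅=∅
  n4('acc'): parent n3 fail=8; on 'c' 8→0 → fail=8;  out ∅∪∅=∅
  n10('cdb'): parent n9 fail=12; on 'b' 12 → fail=13;  out ∅∪{0}={0}
  n14('dbb'): parent n13 fail=1; on 'b' 1→0 → fail=1;  out {3}∪{0}={0,3}
  n15('dba'): parent n13 fail=1; on 'a' 1 → fail=18;  out ∅∪∅=∅
  n19('bac'): parent n18 fail=2; on 'c' 2 → fail=3;  out {6}∪∅={6}
  n5('acca'): parent n4 fail=8; on 'a' 8→0 → fail=2;  out ∅∪∅=∅
  n11('cdbc'): parent n10 fail=13; on 'c' 13→1→0 → fail=8;  out {2}∪∅={2}
  n16('dbac'): parent n15 fail=18; on 'c' 18 → fail=19;  out {4}∪{6}={4,6}
  n6('accac'): parent n5 fail=2; on 'c' 2 → fail=3;  out ∅∪∅=∅
  n7('accacb'): parent n6 fail=3; on 'b' 3→8 → fail=17;  out {1}∪{0,5}={0,1,5}

Scan:
[0] read 'd'  n0⇒n12
[1] read 'd'  n12⇒n12 (fail-walked)
[2] read 'c'  n12⇒n8 (fail-walked)
[3] read 'b'  n8⇒n17  → match P0@[3:3],P5@[2:3]
[4] read 'c'  n17⇒n8 (fail-walked)
[5] read 'c'  n8⇒n8 (fail-walked)
[6] read 'd'  n8⇒n9
[7] read 'b'  n9⇒n10  → match P0@[7:7]
[8] read 'a'  n10⇒n15 (fail-walked)
[9] read 'c'  n15⇒n16  → match P4@[6:9],P6@[7:9]
[10] read 'c'  n16⇒n4 (fail-walked)
[11] read 'c'  n4⇒n8 (fail-walked)
[12] read 'b'  n8⇒n17  → match P0@[12:12],P5@[11:12]
[13] read 'c'  n17⇒n8 (fail-walked)
[14] read 'a'  n8⇒n2 (fail-walked)
[15] read 'b'  n2⇒n1 (fail-walked)  → match P0@[15:15]
[16] read 'c'  n1⇒n8 (fail-walked)
[17] read 'b'  n8⇒n17  → match P0@[17:17],P5@[16:17]
[18] read 'd'  n17⇒n12 (fail-walked)
[19] read 'b'  n12⇒n13  → match P0@[19:19]
[20] read 'a'  n13⇒n15
[21] read 'c'  n15⇒n16  → match P4@[18:21],P6@[19:21]
[22] read 'b'  n16⇒n17 (fail-walked)  → match P0@[22:22],P5@[21:22]
[23] read 'a'  n17⇒n18 (fail-walked)
[24] read 'a'  n18⇒n2 (fail-walked)
[25] read 'a'  n2⇒n2 (fail-walked)
[26] read 'c'  n2⇒n3
[27] read 'c'  n3⇒n4
[28] read 'a'  n4⇒n5
[29] read 'c'  n5⇒n6
[30] read 'b'  n6⇒n7  → match P0@[30:30],P1@[25:30],P5@[29:30]
[31] read 'b'  n7⇒n1 (fail-walked)  → match P0@[31:31]
[32] read 'b'  n1⇒n1 (fail-walked)  → match P0@[32:32]
[33] read 'c'  n1⇒n8 (fail-walked)
[34] read 'c'  n8⇒n8 (fail-walked)
[35] read 'd'  n8⇒n9
[36] read 'b'  n9⇒n10  → match P0@[36:36]
[37] read 'c'  n10⇒n11  → match P2@[34:37]
[38] read 'b'  n11⇒n17 (fail-walked)  → match P0@[38:38],P5@[37:38]
[39] read 'c'  n17⇒n8 (fail-walked)
[40] read 'a'  n8⇒n2 (fail-walked)
[41] read 'd'  n2⇒n12 (fail-walked)
[42] read 'c'  n12⇒n8 (fail-walked)
[43] read 'd'  n8⇒n9
[44] read 'b'  n9⇒n10  → match P0@[44:44]
[45] read 'c'  n10⇒n11  → match P2@[42:45]

Result: [[3,0],[3,5],[7,0],[9,4],[9,6],[12,0],[12,5],[15,0],[17,0],[17,5],[19,0],[21,4],[21,6],[22,0],[22,5],[30,0],[30,1],[30,5],[31,0],[32,0],[36,0],[37,2],[38,0],[38,5],[44,0],[45,2]]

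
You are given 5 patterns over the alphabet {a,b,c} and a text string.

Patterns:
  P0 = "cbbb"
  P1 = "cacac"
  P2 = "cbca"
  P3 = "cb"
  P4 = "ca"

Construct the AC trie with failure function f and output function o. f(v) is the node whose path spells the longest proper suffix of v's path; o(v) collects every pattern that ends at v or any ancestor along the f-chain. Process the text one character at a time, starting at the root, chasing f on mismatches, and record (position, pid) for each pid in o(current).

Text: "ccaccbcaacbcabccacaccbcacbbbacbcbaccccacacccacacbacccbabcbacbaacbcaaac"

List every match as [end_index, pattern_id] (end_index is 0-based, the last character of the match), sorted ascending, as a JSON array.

Construct AC machine:
Trie (insert patterns):
  0='ε' goto c→1
  1='c' goto a→5 b→2
  2='cb' goto b→3 c→9  [P3 ends]
  3='cbb' goto b→4
  4='cbbb' goto ·  [P0 ends]
  5='ca' goto c→6  [P4 ends]
  6='cac' goto a→7
  7='caca' goto c→8
  8='cacac' goto ·  [P1 ends]
  9='cbc' goto a→10
  10='cbca' goto ·  [P2 ends]

Failure links (BFS by depth):
  n1('c'): parent n0 fail=0; on 'c' 0 → fail=0;  out ∅∪∅=∅
  n2('cb'): parent n1 fail=0; on 'b' 0 → fail=0;  out {3}∪∅={3}
  n5('ca'): parent n1 fail=0; on 'a' 0 → fail=0;  out {4}∪∅={4}
  n3('cbb'): parent n2 fail=0; on 'b' 0 → fail=0;  out ∅∪∅=∅
  n6('cac'): parent n5 fail=0; on 'c' 0 → fail=1;  out ∅∪∅=∅
  n9('cbc'): parent n2 fail=0; on 'c' 0 → fail=1;  out ∅∪∅=∅
  n4('cbbb'): parent n3 fail=0; on 'b' 0 → fail=0;  out {0}∪∅={0}
  n7('caca'): parent n6 fail=1; on 'a' 1 → fail=5;  out ∅∪{4}={4}
  n10('cbca'): parent n9 fail=1; on 'a' 1 → fail=5;  out {2}∪{4}={2,4}
  n8('cacac'): parent n7 fail=5; on 'c' 5 → fail=6;  out {1}∪∅={1}

Text stream:
[0] read 'c'  n0⇒n1
[1] read 'c'  n1⇒n1 (via fail)
[2] read 'a'  n1⇒n5  emit P4@[1:2]
[3] read 'c'  n5⇒n6
[4] read 'c'  n6⇒n1 (via fail)
[5] read 'b'  n1⇒n2  emit P3@[4:5]
[6] read 'c'  n2⇒n9
[7] read 'a'  n9⇒n10  emit P2@[4:7],P4@[6:7]
[8] read 'a'  n10⇒n0 (via fail)
[9] read 'c'  n0⇒n1
[10] read 'b'  n1⇒n2  emit P3@[9:10]
[11] read 'c'  n2⇒n9
[12] read 'a'  n9⇒n10  emit P2@[9:12],P4@[11:12]
[13] read 'b'  n10⇒n0 (via fail)
[14] read 'c'  n0⇒n1
[15] read 'c'  n1⇒n1 (via fail)
[16] read 'a'  n1⇒n5  emit P4@[15:16]
[17] read 'c'  n5⇒n6
[18] read 'a'  n6⇒n7  emit P4@[17:18]
[19] read 'c'  n7⇒n8  emit P1@[15:19]
[20] read 'c'  n8⇒n1 (via fail)
[21] read 'b'  n1⇒n2  emit P3@[20:21]
[22] read 'c'  n2⇒n9
[23] read 'a'  n9⇒n10  emit P2@[20:23],P4@[22:23]
[24] read 'c'  n10⇒n6 (via fail)
[25] read 'b'  n6⇒n2 (via fail)  emit P3@[24:25]
[26] read 'b'  n2⇒n3
[27] read 'b'  n3⇒n4  emit P0@[24:27]
[28] read 'a'  n4⇒n0 (via fail)
[29] read 'c'  n0⇒n1
[30] read 'b'  n1⇒n2  emit P3@[29:30]
[31] read 'c'  n2⇒n9
[32] read 'b'  n9⇒n2 (via fail)  emit P3@[31:32]
[33] read 'a'  n2⇒n0 (via fail)
[34] read 'c'  n0⇒n1
[35] read 'c'  n1⇒n1 (via fail)
[36] read 'c'  n1⇒n1 (via fail)
[37] read 'c'  n1⇒n1 (via fail)
[38] read 'a'  n1⇒n5  emit P4@[37:38]
[39] read 'c'  n5⇒n6
[40] read 'a'  n6⇒n7  emit P4@[39:40]
[41] read 'c'  n7⇒n8  emit P1@[37:41]
[42] read 'c'  n8⇒n1 (via fail)
[43] read 'c'  n1⇒n1 (via fail)
[44] read 'a'  n1⇒n5  emit P4@[43:44]
[45] read 'c'  n5⇒n6
[46] read 'a'  n6⇒n7  emit P4@[45:46]
[47] read 'c'  n7⇒n8  emit P1@[43:47]
[48] read 'b'  n8⇒n2 (via fail)  emit P3@[47:48]
[49] read 'a'  n2⇒n0 (via fail)
[50] read 'c'  n0⇒n1
[51] read 'c'  n1⇒n1 (via fail)
[52] read 'c'  n1⇒n1 (via fail)
[53] read 'b'  n1⇒n2  emit P3@[52:53]
[54] read 'a'  n2⇒n0 (via fail)
[55] read 'b'  n0⇒n0
[56] read 'c'  n0⇒n1
[57] read 'b'  n1⇒n2  emit P3@[56:57]
[58] read 'a'  n2⇒n0 (via fail)
[59] read 'c'  n0⇒n1
[60] read 'b'  n1⇒n2  emit P3@[59:60]
[61] read 'a'  n2⇒n0 (via fail)
[62] read 'a'  n0⇒n0
[63] read 'c'  n0⇒n1
[64] read 'b'  n1⇒n2  emit P3@[63:64]
[65] read 'c'  n2⇒n9
[66] read 'a'  n9⇒n10  emit P2@[63:66],P4@[65:66]
[67] read 'a'  n10⇒n0 (via fail)
[68] read 'a'  n0⇒n0
[69] read 'c'  n0⇒n1

Result: [[2,4],[5,3],[7,2],[7,4],[10,3],[12,2],[12,4],[16,4],[18,4],[19,1],[21,3],[23,2],[23,4],[25,3],[27,0],[30,3],[32,3],[38,4],[40,4],[41,1],[44,4],[46,4],[47,1],[48,3],[53,3],[57,3],[60,3],[64,3],[66,2],[66,4]]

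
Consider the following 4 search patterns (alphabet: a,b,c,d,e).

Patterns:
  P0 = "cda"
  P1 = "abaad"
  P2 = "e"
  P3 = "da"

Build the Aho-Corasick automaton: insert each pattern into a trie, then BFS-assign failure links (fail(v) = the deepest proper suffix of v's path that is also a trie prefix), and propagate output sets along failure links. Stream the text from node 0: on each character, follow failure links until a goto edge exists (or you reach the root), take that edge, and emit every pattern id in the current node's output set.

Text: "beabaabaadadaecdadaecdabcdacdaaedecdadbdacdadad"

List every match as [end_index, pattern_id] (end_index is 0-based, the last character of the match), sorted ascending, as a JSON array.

Construct AC machine:
Trie (insert patterns):
  n0 'ε': a→4 c→1 d→10 e→9
  n1 'c': d→2
  n2 'cd': a→3
  n3 'cda': ·  ←P0
  n4 'a': b→5
  n5 'ab': a→6
  n6 'aba': a→7
  n7 'abaa': d→8
  n8 'abaad': ·  ←P1
  n9 'e': ·  ←P2
  n10 'd': a→11
  n11 'da': ·  ←P3

BFS fail/out derivation:
  n1('c'): parent n0 fail=0; on 'c' 0 → fail=0;  out ∅∪∅=∅
  n4('a'): parent n0 fail=0; on 'a' 0 → fail=0;  out ∅∪∅=∅
  n9('e'): parent n0 fail=0; on 'e' 0 → fail=0;  out {2}∪∅={2}
  n10('d'): parent n0 fail=0; on 'd' 0 → fail=0;  out ∅∪∅=∅
  n2('cd'): parent n1 fail=0; on 'd' 0 → fail=10;  out ∅∪∅=∅
  n5('ab'): parent n4 fail=0; on 'b' 0 → fail=0;  out ∅∪∅=∅
  n11('da'): parent n10 fail=0; on 'a' 0 → fail=4;  out {3}∪∅={3}
  n3('cda'): parent n2 fail=10; on 'a' 10 → fail=11;  out {0}∪{3}={0,3}
  n6('aba'): parent n5 fail=0; on 'a' 0 → fail=4;  out ∅∪∅=∅
  n7('abaa'): parent n6 fail=4; on 'a' 4→0 → fail=4;  out ∅∪∅=∅
  n8('abaad'): parent n7 fail=4; on 'd' 4→0 → fail=10;  out {1}∪∅={1}

Scan:
i=0 'b': node 0→0
i=1 'e': node 0→9  → match P2@[1:1]
i=2 'a': node 9→4 ·f
i=3 'b': node 4→5
i=4 'a': node 5→6
i=5 'a': node 6→7
i=6 'b': node 7→5 ·f
i=7 'a': node 5→6
i=8 'a': node 6→7
i=9 'd': node 7→8  → match P1@[5:9]
i=10 'a': node 8→11 ·f  → match P3@[9:10]
i=11 'd': node 11→10 ·f
i=12 'a': node 10→11  → match P3@[11:12]
i=13 'e': node 11→9 ·f  → match P2@[13:13]
i=14 'c': node 9→1 ·f
i=15 'd': node 1→2
i=16 'a': node 2→3  → match P0@[14:16],P3@[15:16]
i=17 'd': node 3→10 ·f
i=18 'a': node 10→11  → match P3@[17:18]
i=19 'e': node 11→9 ·f  → match P2@[19:19]
i=20 'c': node 9→1 ·f
i=21 'd': node 1→2
i=22 'a': node 2→3  → match P0@[20:22],P3@[21:22]
i=23 'b': node 3→5 ·f
i=24 'c': node 5→1 ·f
i=25 'd': node 1→2
i=26 'a': node 2→3  → match P0@[24:26],P3@[25:26]
i=27 'c': node 3→1 ·f
i=28 'd': node 1→2
i=29 'a': node 2→3  → match P0@[27:29],P3@[28:29]
i=30 'a': node 3→4 ·f
i=31 'e': node 4→9 ·f  → match P2@[31:31]
i=32 'd': node 9→10 ·f
i=33 'e': node 10→9 ·f  → match P2@[33:33]
i=34 'c': node 9→1 ·f
i=35 'd': node 1→2
i=36 'a': node 2→3  → match P0@[34:36],P3@[35:36]
i=37 'd': node 3→10 ·f
i=38 'b': node 10→0 ·f
i=39 'd': node 0→10
i=40 'a': node 10→11  → match P3@[39:40]
i=41 'c': node 11→1 ·f
i=42 'd': node 1→2
i=43 'a': node 2→3  → match P0@[41:43],P3@[42:43]
i=44 'd': node 3→10 ·f
i=45 'a': node 10→11  → match P3@[44:45]
i=46 'd': node 11→10 ·f

Matches: [[1,2],[9,1],[10,3],[12,3],[13,2],[16,0],[16,3],[18,3],[19,2],[22,0],[22,3],[26,0],[26,3],[29,0],[29,3],[31,2],[33,2],[36,0],[36,3],[40,3],[43,0],[43,3],[45,3]]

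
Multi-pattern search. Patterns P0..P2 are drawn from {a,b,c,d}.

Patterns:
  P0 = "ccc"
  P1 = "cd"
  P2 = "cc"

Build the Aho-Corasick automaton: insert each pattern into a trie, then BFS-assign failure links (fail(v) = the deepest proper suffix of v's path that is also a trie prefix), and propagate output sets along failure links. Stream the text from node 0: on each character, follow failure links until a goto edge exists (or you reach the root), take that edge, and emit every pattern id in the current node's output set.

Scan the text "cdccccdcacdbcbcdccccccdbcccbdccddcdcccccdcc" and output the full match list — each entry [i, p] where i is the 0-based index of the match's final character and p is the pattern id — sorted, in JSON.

Build:
Trie nodes:
  n0 'ε': c→1
  n1 'c': c→2 d→4
  n2 'cc': c→3  [P2 ends]
  n3 'ccc': ·  [P0 ends]
  n4 'cd': ·  [P1 ends]

Failure links (BFS by depth):
  fail(1) 'c': from fail(0)=0 chase 'c': 0 ⇒ 0;  out=∅∪out(0)=∅
  fail(2) 'cc': from fail(1)=0 chase 'c': 0 ⇒ 1;  out={2}∪out(1)={2}
  fail(4) 'cd': from fail(1)=0 chase 'd': 0 ⇒ 0;  out={1}∪out(0)={1}
  fail(3) 'ccc': from fail(2)=1 chase 'c': 1 ⇒ 2;  out={0}∪out(2)={0,2}

Scan:
pos 0 'c': at 1
pos 1 'd': at 4  emit P1@[0:1]
pos 2 'c': at 1 (via fail)
pos 3 'c': at 2  emit P2@[2:3]
pos 4 'c': at 3  emit P0@[2:4],P2@[3:4]
pos 5 'c': at 3 (via fail)  emit P0@[3:5],P2@[4:5]
pos 6 'd': at 4 (via fail)  emit P1@[5:6]
pos 7 'c': at 1 (via fail)
pos 8 'a': at 0 (via fail)
pos 9 'c': at 1
pos 10 'd': at 4  emit P1@[9:10]
pos 11 'b': at 0 (via fail)
pos 12 'c': at 1
pos 13 'b': at 0 (via fail)
pos 14 'c': at 1
pos 15 'd': at 4  emit P1@[14:15]
pos 16 'c': at 1 (via fail)
pos 17 'c': at 2  emit P2@[16:17]
pos 18 'c': at 3  emit P0@[16:18],P2@[17:18]
pos 19 'c': at 3 (via fail)  emit P0@[17:19],P2@[18:19]
pos 20 'c': at 3 (via fail)  emit P0@[18:20],P2@[19:20]
pos 21 'c': at 3 (via fail)  emit P0@[19:21],P2@[20:21]
pos 22 'd': at 4 (via fail)  emit P1@[21:22]
pos 23 'b': at 0 (via fail)
pos 24 'c': at 1
pos 25 'c': at 2  emit P2@[24:25]
pos 26 'c': at 3  emit P0@[24:26],P2@[25:26]
pos 27 'b': at 0 (via fail)
pos 28 'd': at 0
pos 29 'c': at 1
pos 30 'c': at 2  emit P2@[29:30]
pos 31 'd': at 4 (via fail)  emit P1@[30:31]
pos 32 'd': at 0 (via fail)
pos 33 'c': at 1
pos 34 'd': at 4  emit P1@[33:34]
pos 35 'c': at 1 (via fail)
pos 36 'c': at 2  emit P2@[35:36]
pos 37 'c': at 3  emit P0@[35:37],P2@[36:37]
pos 38 'c': at 3 (via fail)  emit P0@[36:38],P2@[37:38]
pos 39 'c': at 3 (via fail)  emit P0@[37:39],P2@[38:39]
pos 40 'd': at 4 (via fail)  emit P1@[39:40]
pos 41 'c': at 1 (via fail)
pos 42 'c': at 2  emit P2@[41:42]

Matches: [[1,1],[3,2],[4,0],[4,2],[5,0],[5,2],[6,1],[10,1],[15,1],[17,2],[18,0],[18,2],[19,0],[19,2],[20,0],[20,2],[21,0],[21,2],[22,1],[25,2],[26,0],[26,2],[30,2],[31,1],[34,1],[36,2],[37,0],[37,2],[38,0],[38,2],[39,0],[39,2],[40,1],[42,2]]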